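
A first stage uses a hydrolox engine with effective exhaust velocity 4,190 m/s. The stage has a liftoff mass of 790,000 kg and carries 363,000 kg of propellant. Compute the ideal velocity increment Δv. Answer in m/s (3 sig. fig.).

m_f = m₀ − m_prop = 790,000 − 363,000 = 427,000 kg.
Using Δv = v_e ln(m₀/m_f): Δv = v_e · ln(m₀/m_f) = 4190.0 × ln(1.85) = 4190.0 × 0.6152 ≈ 2577.9 m/s.

Δv ≈ 2580 m/s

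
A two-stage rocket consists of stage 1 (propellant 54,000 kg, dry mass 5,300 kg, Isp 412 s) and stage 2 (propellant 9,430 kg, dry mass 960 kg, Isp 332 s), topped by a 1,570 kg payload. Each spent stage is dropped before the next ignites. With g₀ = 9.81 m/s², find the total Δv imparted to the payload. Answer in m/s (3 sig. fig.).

Ignition mass of stage 1 = 54,000+5,300 + 9,430+960 + 1,570 = 71,260 kg.
Stage 1: m₀ = 71,260 kg, m_f = 71,260 − 54,000 = 17,260 kg; Δv = 412×9.81×ln(4.129) = 4041.7×1.4179 ≈ 5731 m/s.
Stage 2: m₀ = 11,960 kg, m_f = 11,960 − 9,430 = 2,530 kg; Δv = 332×9.81×ln(4.727) = 3256.9×1.5533 ≈ 5059 m/s.
Total Δv = 5731 + 5059 = 10790 m/s.

Δv ≈ 10800 m/s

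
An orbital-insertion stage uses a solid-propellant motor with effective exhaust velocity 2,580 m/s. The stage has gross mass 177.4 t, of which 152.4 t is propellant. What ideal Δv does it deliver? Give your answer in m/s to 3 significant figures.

Δv ≈ 5060 m/s

m_f = m₀ − m_prop = 177.4 − 152.4 = 25 t.
Δv = v_e · ln(m₀/m_f) = 2580.0 × ln(7.096) = 2580.0 × 1.9595 ≈ 5055.6 m/s.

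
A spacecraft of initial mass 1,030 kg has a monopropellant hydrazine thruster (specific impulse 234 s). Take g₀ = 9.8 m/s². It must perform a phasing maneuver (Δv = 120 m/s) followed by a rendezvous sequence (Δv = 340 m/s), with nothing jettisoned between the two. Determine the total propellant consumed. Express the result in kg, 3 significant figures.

total propellant consumed ≈ 187 kg

v_e = Isp · g₀ = 234 × 9.8 = 2293.2 m/s.
After the first burn: m = 1030 × exp(−120/2293.2) = 1030 × 0.94902 = 977.491 kg.
After the second burn: m = 977.491 × exp(−340/2293.2) = 977.491 × 0.86220 = 842.793 kg.
Total propellant = m₀ − m_final = 1030 − 842.793 = 187.207 kg.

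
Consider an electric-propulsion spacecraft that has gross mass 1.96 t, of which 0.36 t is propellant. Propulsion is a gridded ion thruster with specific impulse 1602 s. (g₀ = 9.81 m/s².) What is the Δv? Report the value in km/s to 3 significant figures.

Δv ≈ 3.19 km/s

v_e = Isp · g₀ = 1602 × 9.81 = 15715.6 m/s.
m_f = m₀ − m_prop = 1.96 − 0.36 = 1.6 t.
Δv = v_e · ln(m₀/m_f) = 15715.6 × ln(1.225) = 15715.6 × 0.2029 ≈ 3189.3 m/s.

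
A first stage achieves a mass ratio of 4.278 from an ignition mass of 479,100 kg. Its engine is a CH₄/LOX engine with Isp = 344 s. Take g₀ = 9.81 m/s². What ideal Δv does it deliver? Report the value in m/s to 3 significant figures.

v_e = Isp · g₀ = 344 × 9.81 = 3374.6 m/s.
Using Δv = v_e ln(m₀/m_f): Δv = v_e · ln(4.278) = 3374.6 × 1.4535 ≈ 4905.0 m/s.

Δv ≈ 4900 m/s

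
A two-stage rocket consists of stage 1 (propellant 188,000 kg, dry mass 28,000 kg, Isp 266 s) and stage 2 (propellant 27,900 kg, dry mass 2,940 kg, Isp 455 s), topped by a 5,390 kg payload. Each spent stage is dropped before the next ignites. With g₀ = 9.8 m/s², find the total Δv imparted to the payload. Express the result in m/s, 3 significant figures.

Δv ≈ 10100 m/s

Ignition mass of stage 1 = 188,000+28,000 + 27,900+2,940 + 5,390 = 252,230 kg.
Stage 1: m₀ = 252,230 kg, m_f = 252,230 − 188,000 = 64,230 kg; Δv = 266×9.8×ln(3.927) = 2606.8×1.3679 ≈ 3566 m/s.
Stage 2: m₀ = 36,230 kg, m_f = 36,230 − 27,900 = 8,330 kg; Δv = 455×9.8×ln(4.349) = 4459.0×1.4700 ≈ 6555 m/s.
Total Δv = 3566 + 6555 = 10121 m/s.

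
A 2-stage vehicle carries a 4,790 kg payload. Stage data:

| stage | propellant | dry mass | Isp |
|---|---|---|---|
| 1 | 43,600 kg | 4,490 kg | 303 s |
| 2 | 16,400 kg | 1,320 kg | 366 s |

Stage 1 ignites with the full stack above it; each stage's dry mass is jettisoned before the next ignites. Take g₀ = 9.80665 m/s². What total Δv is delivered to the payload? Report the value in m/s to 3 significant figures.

Ignition mass of stage 1 = 43,600+4,490 + 16,400+1,320 + 4,790 = 70,600 kg.
Stage 1: m₀ = 70,600 kg, m_f = 70,600 − 43,600 = 27,000 kg; Δv = 303×9.80665×ln(2.615) = 2971.4×0.9612 ≈ 2856 m/s.
Stage 2: m₀ = 22,510 kg, m_f = 22,510 − 16,400 = 6,110 kg; Δv = 366×9.80665×ln(3.684) = 3589.2×1.3040 ≈ 4680 m/s.
Total Δv = 2856 + 4680 = 7536 m/s.

Δv ≈ 7540 m/s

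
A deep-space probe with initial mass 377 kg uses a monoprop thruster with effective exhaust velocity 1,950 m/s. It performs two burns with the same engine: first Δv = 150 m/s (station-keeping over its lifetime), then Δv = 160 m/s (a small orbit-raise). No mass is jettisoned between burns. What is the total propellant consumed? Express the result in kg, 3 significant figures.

After the first burn: m = 377 × exp(−150/1950.0) = 377 × 0.92596 = 349.087 kg.
After the second burn: m = 349.087 × exp(−160/1950.0) = 349.087 × 0.92122 = 321.586 kg.
Total propellant = m₀ − m_final = 377 − 321.586 = 55.414 kg.

total propellant consumed ≈ 55.4 kg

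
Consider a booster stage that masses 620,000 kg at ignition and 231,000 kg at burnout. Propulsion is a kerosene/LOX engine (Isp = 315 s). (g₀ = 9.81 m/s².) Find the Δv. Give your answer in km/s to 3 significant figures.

v_e = Isp · g₀ = 315 × 9.81 = 3090.2 m/s.
From the ideal rocket equation, Δv = v_e · ln(m₀/m_f) = 3090.2 × ln(2.684) = 3090.2 × 0.9873 ≈ 3050.9 m/s.

Δv ≈ 3.05 km/s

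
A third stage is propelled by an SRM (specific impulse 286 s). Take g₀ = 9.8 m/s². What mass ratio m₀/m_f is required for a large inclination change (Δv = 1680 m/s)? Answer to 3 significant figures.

v_e = Isp · g₀ = 286 × 9.8 = 2802.8 m/s.
m₀/m_f = exp(Δv / v_e) = exp(1680 / 2802.8) = exp(0.5994) = 1.8210.

mass ratio ≈ 1.82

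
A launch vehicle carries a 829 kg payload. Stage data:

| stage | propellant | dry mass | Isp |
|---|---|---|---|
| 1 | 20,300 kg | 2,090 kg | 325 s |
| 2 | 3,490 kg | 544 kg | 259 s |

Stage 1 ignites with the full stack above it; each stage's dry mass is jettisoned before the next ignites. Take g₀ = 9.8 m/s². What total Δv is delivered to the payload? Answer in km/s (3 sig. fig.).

Δv ≈ 7.56 km/s

Ignition mass of stage 1 = 20,300+2,090 + 3,490+544 + 829 = 27,253 kg.
Stage 1: m₀ = 27,253 kg, m_f = 27,253 − 20,300 = 6,953 kg; Δv = 325×9.8×ln(3.92) = 3185.0×1.3660 ≈ 4351 m/s.
Stage 2: m₀ = 4,863 kg, m_f = 4,863 − 3,490 = 1,373 kg; Δv = 259×9.8×ln(3.542) = 2538.2×1.2647 ≈ 3210 m/s.
Total Δv = 4351 + 3210 = 7561 m/s.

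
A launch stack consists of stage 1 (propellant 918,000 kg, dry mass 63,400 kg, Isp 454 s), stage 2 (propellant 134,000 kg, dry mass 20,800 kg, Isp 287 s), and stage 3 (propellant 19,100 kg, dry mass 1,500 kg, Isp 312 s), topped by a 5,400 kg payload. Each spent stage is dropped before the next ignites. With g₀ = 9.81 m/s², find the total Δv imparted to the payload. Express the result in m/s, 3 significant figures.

Ignition mass of stage 1 = 918,000+63,400 + 134,000+20,800 + 19,100+1,500 + 5,400 = 1,162,200 kg.
Stage 1: m₀ = 1,162,200 kg, m_f = 1,162,200 − 918,000 = 244,200 kg; Δv = 454×9.81×ln(4.759) = 4453.7×1.5601 ≈ 6948 m/s.
Stage 2: m₀ = 180,800 kg, m_f = 180,800 − 134,000 = 46,800 kg; Δv = 287×9.81×ln(3.863) = 2815.5×1.3515 ≈ 3805 m/s.
Stage 3: m₀ = 26,000 kg, m_f = 26,000 − 19,100 = 6,900 kg; Δv = 312×9.81×ln(3.768) = 3060.7×1.3266 ≈ 4060 m/s.
Total Δv = 6948 + 3805 + 4060 = 14813 m/s.

Δv ≈ 14800 m/s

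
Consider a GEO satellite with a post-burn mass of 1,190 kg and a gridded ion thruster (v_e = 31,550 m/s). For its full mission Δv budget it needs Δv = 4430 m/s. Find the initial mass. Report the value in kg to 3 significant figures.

m₀/m_f = exp(Δv / v_e) = exp(4430 / 31550.0) = exp(0.1404) = 1.1507.
m₀ = m_f × 1.1507 = 1,190 × 1.1507 = 1,369.33 kg.

initial mass ≈ 1370 kg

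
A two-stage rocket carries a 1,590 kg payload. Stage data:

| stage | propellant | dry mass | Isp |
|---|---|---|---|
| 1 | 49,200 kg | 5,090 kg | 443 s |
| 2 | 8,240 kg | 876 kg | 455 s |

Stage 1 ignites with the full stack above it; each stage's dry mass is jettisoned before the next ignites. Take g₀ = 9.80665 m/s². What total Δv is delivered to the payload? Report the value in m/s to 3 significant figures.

Ignition mass of stage 1 = 49,200+5,090 + 8,240+876 + 1,590 = 64,996 kg.
Stage 1: m₀ = 64,996 kg, m_f = 64,996 − 49,200 = 15,796 kg; Δv = 443×9.80665×ln(4.115) = 4344.3×1.4146 ≈ 6145 m/s.
Stage 2: m₀ = 10,706 kg, m_f = 10,706 − 8,240 = 2,466 kg; Δv = 455×9.80665×ln(4.341) = 4462.0×1.4682 ≈ 6551 m/s.
Total Δv = 6145 + 6551 = 12696 m/s.

Δv ≈ 12700 m/s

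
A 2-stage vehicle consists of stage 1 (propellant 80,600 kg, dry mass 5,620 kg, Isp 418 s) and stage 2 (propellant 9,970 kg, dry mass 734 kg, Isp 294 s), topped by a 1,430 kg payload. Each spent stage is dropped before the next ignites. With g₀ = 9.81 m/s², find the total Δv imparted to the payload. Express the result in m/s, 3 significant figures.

Δv ≈ 12000 m/s

Ignition mass of stage 1 = 80,600+5,620 + 9,970+734 + 1,430 = 98,354 kg.
Stage 1: m₀ = 98,354 kg, m_f = 98,354 − 80,600 = 17,754 kg; Δv = 418×9.81×ln(5.54) = 4100.6×1.7120 ≈ 7020 m/s.
Stage 2: m₀ = 12,134 kg, m_f = 12,134 − 9,970 = 2,164 kg; Δv = 294×9.81×ln(5.607) = 2884.1×1.7241 ≈ 4972 m/s.
Total Δv = 7020 + 4972 = 11992 m/s.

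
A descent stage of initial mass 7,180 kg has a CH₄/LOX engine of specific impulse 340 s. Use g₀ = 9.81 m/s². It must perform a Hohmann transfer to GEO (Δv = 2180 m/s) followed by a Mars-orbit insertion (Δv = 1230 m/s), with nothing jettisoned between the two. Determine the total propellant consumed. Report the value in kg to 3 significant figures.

v_e = Isp · g₀ = 340 × 9.81 = 3335.4 m/s.
After the first burn: m = 7180 × exp(−2180/3335.4) = 7180 × 0.52017 = 3,734.82 kg.
After the second burn: m = 3,734.82 × exp(−1230/3335.4) = 3,734.82 × 0.69158 = 2,582.93 kg.
Total propellant = m₀ − m_final = 7180 − 2,582.93 = 4,597.07 kg.

total propellant consumed ≈ 4600 kg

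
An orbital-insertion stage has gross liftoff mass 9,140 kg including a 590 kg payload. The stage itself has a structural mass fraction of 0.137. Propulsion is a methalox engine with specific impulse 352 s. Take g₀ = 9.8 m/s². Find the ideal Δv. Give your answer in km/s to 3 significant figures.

Stage wet mass = m₀ − payload = 9,140 − 590 = 8,550 kg.
Stage dry mass = ε × stage wet mass = 0.137 × 8,550 = 1,171.35 kg.
Burnout mass m_f = stage dry + payload = 1,171.35 + 590 = 1,761.35 kg.
v_e = Isp · g₀ = 352 × 9.8 = 3449.6 m/s.
From the ideal rocket equation, Δv = v_e · ln(9,140/1,761.35) = 3449.6 × ln(5.189) = 3449.6 × 1.6466 ≈ 5680 m/s.

Δv ≈ 5.68 km/s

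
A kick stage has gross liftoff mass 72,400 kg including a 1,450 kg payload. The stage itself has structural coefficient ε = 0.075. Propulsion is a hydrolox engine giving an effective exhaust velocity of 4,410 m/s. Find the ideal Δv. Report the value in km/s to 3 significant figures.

Δv ≈ 10.4 km/s

Stage wet mass = m₀ − payload = 72,400 − 1,450 = 70,950 kg.
Stage dry mass = ε × stage wet mass = 0.075 × 70,950 = 5,321.25 kg.
Burnout mass m_f = stage dry + payload = 5,321.25 + 1,450 = 6,771.25 kg.
By the Tsiolkovsky rocket equation, Δv = v_e · ln(72,400/6,771.25) = 4410.0 × ln(10.69) = 4410.0 × 2.3695 ≈ 10450 m/s.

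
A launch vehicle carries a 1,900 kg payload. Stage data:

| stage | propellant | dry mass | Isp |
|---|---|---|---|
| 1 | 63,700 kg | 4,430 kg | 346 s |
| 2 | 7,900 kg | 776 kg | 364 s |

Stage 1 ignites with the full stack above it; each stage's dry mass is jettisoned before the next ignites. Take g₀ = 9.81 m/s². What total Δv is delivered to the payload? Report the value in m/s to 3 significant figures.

Ignition mass of stage 1 = 63,700+4,430 + 7,900+776 + 1,900 = 78,706 kg.
Stage 1: m₀ = 78,706 kg, m_f = 78,706 − 63,700 = 15,006 kg; Δv = 346×9.81×ln(5.245) = 3394.3×1.6573 ≈ 5625 m/s.
Stage 2: m₀ = 10,576 kg, m_f = 10,576 − 7,900 = 2,676 kg; Δv = 364×9.81×ln(3.952) = 3570.8×1.3743 ≈ 4907 m/s.
Total Δv = 5625 + 4907 = 10532 m/s.

Δv ≈ 10500 m/s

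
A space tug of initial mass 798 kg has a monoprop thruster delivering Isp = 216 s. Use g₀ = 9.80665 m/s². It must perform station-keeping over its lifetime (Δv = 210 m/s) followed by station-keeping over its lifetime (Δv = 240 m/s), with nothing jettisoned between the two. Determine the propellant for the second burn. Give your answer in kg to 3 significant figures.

v_e = Isp · g₀ = 216 × 9.80665 = 2118.2 m/s.
After the first burn: m = 798 × exp(−210/2118.2) = 798 × 0.90562 = 722.685 kg.
After the second burn: m = 722.685 × exp(−240/2118.2) = 722.685 × 0.89288 = 645.271 kg.
Second-burn propellant = 722.685 − 645.271 = 77.414 kg.

propellant for the second burn ≈ 77.4 kg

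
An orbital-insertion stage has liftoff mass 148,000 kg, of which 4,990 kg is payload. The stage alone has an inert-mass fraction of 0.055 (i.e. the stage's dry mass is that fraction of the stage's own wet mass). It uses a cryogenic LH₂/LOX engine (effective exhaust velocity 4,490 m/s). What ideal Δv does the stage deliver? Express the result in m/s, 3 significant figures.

Stage wet mass = m₀ − payload = 148,000 − 4,990 = 143,010 kg.
Stage dry mass = ε × stage wet mass = 0.055 × 143,010 = 7,865.55 kg.
Burnout mass m_f = stage dry + payload = 7,865.55 + 4,990 = 12,855.55 kg.
Δv = v_e · ln(148,000/12,855.55) = 4490.0 × ln(11.51) = 4490.0 × 2.4434 ≈ 10971 m/s.

Δv ≈ 11000 m/s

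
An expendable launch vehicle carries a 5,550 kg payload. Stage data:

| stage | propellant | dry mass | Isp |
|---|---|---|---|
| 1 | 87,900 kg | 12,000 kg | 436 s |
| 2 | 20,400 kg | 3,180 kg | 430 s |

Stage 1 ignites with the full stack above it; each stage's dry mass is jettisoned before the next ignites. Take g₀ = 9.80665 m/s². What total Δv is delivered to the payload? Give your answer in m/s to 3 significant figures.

Ignition mass of stage 1 = 87,900+12,000 + 20,400+3,180 + 5,550 = 129,030 kg.
Stage 1: m₀ = 129,030 kg, m_f = 129,030 − 87,900 = 41,130 kg; Δv = 436×9.80665×ln(3.137) = 4275.7×1.1433 ≈ 4888 m/s.
Stage 2: m₀ = 29,130 kg, m_f = 29,130 − 20,400 = 8,730 kg; Δv = 430×9.80665×ln(3.337) = 4216.9×1.2050 ≈ 5081 m/s.
Total Δv = 4888 + 5081 = 9969 m/s.

Δv ≈ 9970 m/s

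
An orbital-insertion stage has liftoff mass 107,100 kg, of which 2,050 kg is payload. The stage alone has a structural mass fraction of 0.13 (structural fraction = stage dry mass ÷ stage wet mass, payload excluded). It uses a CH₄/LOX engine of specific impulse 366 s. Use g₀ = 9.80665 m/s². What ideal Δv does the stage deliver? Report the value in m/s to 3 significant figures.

Δv ≈ 6890 m/s

Stage wet mass = m₀ − payload = 107,100 − 2,050 = 105,050 kg.
Stage dry mass = ε × stage wet mass = 0.13 × 105,050 = 13,656.5 kg.
Burnout mass m_f = stage dry + payload = 13,656.5 + 2,050 = 15,706.5 kg.
v_e = Isp · g₀ = 366 × 9.80665 = 3589.2 m/s.
From the ideal rocket equation, Δv = v_e · ln(107,100/15,706.5) = 3589.2 × ln(6.819) = 3589.2 × 1.9197 ≈ 6890 m/s.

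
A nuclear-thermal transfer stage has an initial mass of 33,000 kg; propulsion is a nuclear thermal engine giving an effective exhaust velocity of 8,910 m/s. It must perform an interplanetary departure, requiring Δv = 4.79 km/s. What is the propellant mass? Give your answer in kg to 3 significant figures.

propellant mass ≈ 13700 kg

Using Δv = v_e ln(m₀/m_f): m₀/m_f = exp(Δv / v_e) = exp(4790 / 8910.0) = exp(0.5376) = 1.7119.
m_f = 33,000 / 1.7119 = 19,276.8 kg, so propellant = m₀ − m_f = 33,000 − 19,276.8 = 13,723.2 kg.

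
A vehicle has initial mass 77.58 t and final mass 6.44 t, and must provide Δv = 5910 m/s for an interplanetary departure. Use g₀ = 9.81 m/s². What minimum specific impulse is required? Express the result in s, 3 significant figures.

Isp ≈ 242 s

ln(m₀/m_f) = ln(77580/6440) = ln(12.05) = 2.4888.
v_e = Δv / ln(m₀/m_f) = 5910 / 2.4888 = 2374.7 m/s.
Isp = v_e / g₀ = 2374.7 / 9.81 = 242.1 s.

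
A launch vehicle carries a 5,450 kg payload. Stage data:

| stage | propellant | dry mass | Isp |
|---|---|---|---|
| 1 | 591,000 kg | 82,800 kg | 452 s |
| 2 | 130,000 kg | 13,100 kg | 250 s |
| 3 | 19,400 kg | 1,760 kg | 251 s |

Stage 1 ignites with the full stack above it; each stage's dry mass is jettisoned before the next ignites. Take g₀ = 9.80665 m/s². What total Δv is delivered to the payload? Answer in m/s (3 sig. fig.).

Ignition mass of stage 1 = 591,000+82,800 + 130,000+13,100 + 19,400+1,760 + 5,450 = 843,510 kg.
Stage 1: m₀ = 843,510 kg, m_f = 843,510 − 591,000 = 252,510 kg; Δv = 452×9.80665×ln(3.341) = 4432.6×1.2061 ≈ 5346 m/s.
Stage 2: m₀ = 169,710 kg, m_f = 169,710 − 130,000 = 39,710 kg; Δv = 250×9.80665×ln(4.274) = 2451.7×1.4525 ≈ 3561 m/s.
Stage 3: m₀ = 26,610 kg, m_f = 26,610 − 19,400 = 7,210 kg; Δv = 251×9.80665×ln(3.691) = 2461.5×1.3058 ≈ 3214 m/s.
Total Δv = 5346 + 3561 + 3214 = 12121 m/s.

Δv ≈ 12100 m/s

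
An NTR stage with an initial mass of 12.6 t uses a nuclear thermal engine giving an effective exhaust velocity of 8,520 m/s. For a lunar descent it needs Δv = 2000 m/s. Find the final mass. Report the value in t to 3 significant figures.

final mass ≈ 9.96 t

By the Tsiolkovsky rocket equation, m₀/m_f = exp(Δv / v_e) = exp(2000 / 8520.0) = exp(0.2347) = 1.2646.
m_f = m₀ / 1.2646 = 12.6 / 1.2646 = 9.96362 t.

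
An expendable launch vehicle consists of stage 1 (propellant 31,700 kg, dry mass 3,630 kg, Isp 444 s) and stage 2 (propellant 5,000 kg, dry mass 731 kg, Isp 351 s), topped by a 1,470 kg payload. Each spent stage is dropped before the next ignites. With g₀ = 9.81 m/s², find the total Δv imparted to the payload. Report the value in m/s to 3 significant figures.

Δv ≈ 10000 m/s

Ignition mass of stage 1 = 31,700+3,630 + 5,000+731 + 1,470 = 42,531 kg.
Stage 1: m₀ = 42,531 kg, m_f = 42,531 − 31,700 = 10,831 kg; Δv = 444×9.81×ln(3.927) = 4355.6×1.3678 ≈ 5958 m/s.
Stage 2: m₀ = 7,201 kg, m_f = 7,201 − 5,000 = 2,201 kg; Δv = 351×9.81×ln(3.272) = 3443.3×1.1853 ≈ 4081 m/s.
Total Δv = 5958 + 4081 = 10039 m/s.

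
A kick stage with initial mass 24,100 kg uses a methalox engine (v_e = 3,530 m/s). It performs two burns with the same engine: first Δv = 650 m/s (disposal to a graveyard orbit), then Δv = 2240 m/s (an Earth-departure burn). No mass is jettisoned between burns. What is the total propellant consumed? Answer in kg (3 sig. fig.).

total propellant consumed ≈ 13500 kg

After the first burn: m = 24100 × exp(−650/3530.0) = 24100 × 0.83182 = 20,046.9 kg.
After the second burn: m = 20,046.9 × exp(−2240/3530.0) = 20,046.9 × 0.53017 = 10,628.3 kg.
Total propellant = m₀ − m_final = 24100 − 10,628.3 = 13,471.7 kg.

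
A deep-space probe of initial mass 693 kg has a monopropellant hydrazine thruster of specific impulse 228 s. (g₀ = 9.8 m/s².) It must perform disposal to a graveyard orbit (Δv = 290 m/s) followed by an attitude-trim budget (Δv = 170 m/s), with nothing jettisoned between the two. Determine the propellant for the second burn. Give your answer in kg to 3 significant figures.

v_e = Isp · g₀ = 228 × 9.8 = 2234.4 m/s.
After the first burn: m = 693 × exp(−290/2234.4) = 693 × 0.87828 = 608.648 kg.
After the second burn: m = 608.648 × exp(−170/2234.4) = 608.648 × 0.92674 = 564.058 kg.
Second-burn propellant = 608.648 − 564.058 = 44.59 kg.

propellant for the second burn ≈ 44.6 kg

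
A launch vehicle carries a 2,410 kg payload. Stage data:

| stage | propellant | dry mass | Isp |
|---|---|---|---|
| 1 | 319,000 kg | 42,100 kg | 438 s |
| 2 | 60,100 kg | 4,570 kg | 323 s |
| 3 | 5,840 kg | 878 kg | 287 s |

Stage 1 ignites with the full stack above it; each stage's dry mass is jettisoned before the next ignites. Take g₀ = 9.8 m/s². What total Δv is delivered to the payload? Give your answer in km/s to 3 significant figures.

Δv ≈ 13.9 km/s

Ignition mass of stage 1 = 319,000+42,100 + 60,100+4,570 + 5,840+878 + 2,410 = 434,898 kg.
Stage 1: m₀ = 434,898 kg, m_f = 434,898 − 319,000 = 115,898 kg; Δv = 438×9.8×ln(3.752) = 4292.4×1.3224 ≈ 5676 m/s.
Stage 2: m₀ = 73,798 kg, m_f = 73,798 − 60,100 = 13,698 kg; Δv = 323×9.8×ln(5.388) = 3165.4×1.6841 ≈ 5331 m/s.
Stage 3: m₀ = 9,128 kg, m_f = 9,128 − 5,840 = 3,288 kg; Δv = 287×9.8×ln(2.776) = 2812.6×1.0211 ≈ 2872 m/s.
Total Δv = 5676 + 5331 + 2872 = 13879 m/s.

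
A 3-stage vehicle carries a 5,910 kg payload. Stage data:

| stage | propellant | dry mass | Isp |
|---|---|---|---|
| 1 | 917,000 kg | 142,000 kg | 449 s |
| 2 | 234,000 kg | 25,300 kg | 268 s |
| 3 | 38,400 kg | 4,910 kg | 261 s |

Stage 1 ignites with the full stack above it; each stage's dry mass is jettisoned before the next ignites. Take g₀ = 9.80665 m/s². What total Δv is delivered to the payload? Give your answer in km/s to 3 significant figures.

Δv ≈ 12.5 km/s

Ignition mass of stage 1 = 917,000+142,000 + 234,000+25,300 + 38,400+4,910 + 5,910 = 1,367,520 kg.
Stage 1: m₀ = 1,367,520 kg, m_f = 1,367,520 − 917,000 = 450,520 kg; Δv = 449×9.80665×ln(3.035) = 4403.2×1.1104 ≈ 4889 m/s.
Stage 2: m₀ = 308,520 kg, m_f = 308,520 − 234,000 = 74,520 kg; Δv = 268×9.80665×ln(4.14) = 2628.2×1.4207 ≈ 3734 m/s.
Stage 3: m₀ = 49,220 kg, m_f = 49,220 − 38,400 = 10,820 kg; Δv = 261×9.80665×ln(4.549) = 2559.5×1.5149 ≈ 3877 m/s.
Total Δv = 4889 + 3734 + 3877 = 12500 m/s.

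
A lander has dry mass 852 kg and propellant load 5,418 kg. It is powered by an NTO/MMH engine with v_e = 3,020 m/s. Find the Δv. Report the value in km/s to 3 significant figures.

m₀ = m_dry + m_prop = 852 + 5,418 = 6,270 kg.
Δv = v_e · ln(m₀/m_f) = 3020.0 × ln(7.359) = 3020.0 × 1.9959 ≈ 6027.8 m/s.

Δv ≈ 6.03 km/s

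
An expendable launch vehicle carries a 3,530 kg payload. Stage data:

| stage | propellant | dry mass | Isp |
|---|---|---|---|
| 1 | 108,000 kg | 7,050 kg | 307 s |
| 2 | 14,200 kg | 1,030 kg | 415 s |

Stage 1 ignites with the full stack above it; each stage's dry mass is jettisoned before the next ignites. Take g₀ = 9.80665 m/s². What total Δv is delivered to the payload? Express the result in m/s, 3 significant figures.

Ignition mass of stage 1 = 108,000+7,050 + 14,200+1,030 + 3,530 = 133,810 kg.
Stage 1: m₀ = 133,810 kg, m_f = 133,810 − 108,000 = 25,810 kg; Δv = 307×9.80665×ln(5.184) = 3010.6×1.6457 ≈ 4954 m/s.
Stage 2: m₀ = 18,760 kg, m_f = 18,760 − 14,200 = 4,560 kg; Δv = 415×9.80665×ln(4.114) = 4069.8×1.4144 ≈ 5756 m/s.
Total Δv = 4954 + 5756 = 10710 m/s.

Δv ≈ 10700 m/s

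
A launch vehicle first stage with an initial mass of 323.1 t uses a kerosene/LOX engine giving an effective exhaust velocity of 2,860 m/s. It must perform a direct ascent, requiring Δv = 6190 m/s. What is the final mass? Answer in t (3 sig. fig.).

m₀/m_f = exp(Δv / v_e) = exp(6190 / 2860.0) = exp(2.1643) = 8.7088.
m_f = m₀ / 8.7088 = 323.1 / 8.7088 = 37.1004 t.

final mass ≈ 37.1 t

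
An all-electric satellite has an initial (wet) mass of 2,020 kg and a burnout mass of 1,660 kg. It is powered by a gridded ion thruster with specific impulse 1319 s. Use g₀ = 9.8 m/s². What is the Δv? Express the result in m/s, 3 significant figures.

v_e = Isp · g₀ = 1319 × 9.8 = 12926.2 m/s.
Δv = v_e · ln(m₀/m_f) = 12926.2 × ln(1.217) = 12926.2 × 0.1963 ≈ 2537.2 m/s.

Δv ≈ 2540 m/s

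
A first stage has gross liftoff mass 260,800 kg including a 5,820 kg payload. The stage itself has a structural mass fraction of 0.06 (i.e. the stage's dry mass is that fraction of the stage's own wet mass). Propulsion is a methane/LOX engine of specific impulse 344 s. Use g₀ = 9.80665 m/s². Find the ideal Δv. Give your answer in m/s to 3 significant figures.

Stage wet mass = m₀ − payload = 260,800 − 5,820 = 254,980 kg.
Stage dry mass = ε × stage wet mass = 0.06 × 254,980 = 15,298.8 kg.
Burnout mass m_f = stage dry + payload = 15,298.8 + 5,820 = 21,118.8 kg.
v_e = Isp · g₀ = 344 × 9.80665 = 3373.5 m/s.
By the Tsiolkovsky rocket equation, Δv = v_e · ln(260,800/21,118.8) = 3373.5 × ln(12.35) = 3373.5 × 2.5136 ≈ 8480 m/s.

Δv ≈ 8480 m/s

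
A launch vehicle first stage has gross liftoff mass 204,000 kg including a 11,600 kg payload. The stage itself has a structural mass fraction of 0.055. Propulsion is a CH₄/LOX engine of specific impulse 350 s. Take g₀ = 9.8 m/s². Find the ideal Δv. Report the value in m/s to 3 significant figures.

Stage wet mass = m₀ − payload = 204,000 − 11,600 = 192,400 kg.
Stage dry mass = ε × stage wet mass = 0.055 × 192,400 = 10,582 kg.
Burnout mass m_f = stage dry + payload = 10,582 + 11,600 = 22,182 kg.
v_e = Isp · g₀ = 350 × 9.8 = 3430.0 m/s.
Using Δv = v_e ln(m₀/m_f): Δv = v_e · ln(204,000/22,182) = 3430.0 × ln(9.197) = 3430.0 × 2.2188 ≈ 7611 m/s.

Δv ≈ 7610 m/s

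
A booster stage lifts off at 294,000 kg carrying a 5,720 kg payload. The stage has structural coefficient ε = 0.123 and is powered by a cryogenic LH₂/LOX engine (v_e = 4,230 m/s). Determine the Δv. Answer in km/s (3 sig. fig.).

Stage wet mass = m₀ − payload = 294,000 − 5,720 = 288,280 kg.
Stage dry mass = ε × stage wet mass = 0.123 × 288,280 = 35,458.4 kg.
Burnout mass m_f = stage dry + payload = 35,458.4 + 5,720 = 41,178.4 kg.
Rocket equation: Δv = v_e · ln(294,000/41,178.4) = 4230.0 × ln(7.14) = 4230.0 × 1.9657 ≈ 8315 m/s.

Δv ≈ 8.31 km/s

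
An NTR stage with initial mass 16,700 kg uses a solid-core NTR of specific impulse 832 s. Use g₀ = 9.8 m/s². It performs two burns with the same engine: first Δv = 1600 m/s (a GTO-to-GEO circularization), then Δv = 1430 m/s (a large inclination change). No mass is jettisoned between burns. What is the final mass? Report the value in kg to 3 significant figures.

v_e = Isp · g₀ = 832 × 9.8 = 8153.6 m/s.
After the first burn: m = 16700 × exp(−1600/8153.6) = 16700 × 0.82182 = 13,724.4 kg.
After the second burn: m = 13,724.4 × exp(−1430/8153.6) = 13,724.4 × 0.83914 = 11,516.7 kg.

final mass ≈ 11500 kg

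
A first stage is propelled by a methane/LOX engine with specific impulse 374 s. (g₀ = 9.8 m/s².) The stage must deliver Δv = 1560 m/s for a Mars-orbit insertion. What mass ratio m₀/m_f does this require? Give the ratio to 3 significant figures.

v_e = Isp · g₀ = 374 × 9.8 = 3665.2 m/s.
Using Δv = v_e ln(m₀/m_f): m₀/m_f = exp(Δv / v_e) = exp(1560 / 3665.2) = exp(0.4256) = 1.5305.

mass ratio ≈ 1.53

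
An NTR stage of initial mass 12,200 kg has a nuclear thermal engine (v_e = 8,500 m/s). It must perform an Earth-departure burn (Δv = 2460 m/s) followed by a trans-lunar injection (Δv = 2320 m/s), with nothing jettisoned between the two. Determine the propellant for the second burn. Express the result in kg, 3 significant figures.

propellant for the second burn ≈ 2180 kg

After the first burn: m = 12200 × exp(−2460/8500.0) = 12200 × 0.74870 = 9,134.14 kg.
After the second burn: m = 9,134.14 × exp(−2320/8500.0) = 9,134.14 × 0.76114 = 6,952.36 kg.
Second-burn propellant = 9,134.14 − 6,952.36 = 2,181.78 kg.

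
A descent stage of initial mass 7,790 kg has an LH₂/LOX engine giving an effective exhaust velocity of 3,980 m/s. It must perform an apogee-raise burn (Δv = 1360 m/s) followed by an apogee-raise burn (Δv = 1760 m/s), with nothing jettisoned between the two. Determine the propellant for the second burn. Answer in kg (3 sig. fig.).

propellant for the second burn ≈ 1980 kg

After the first burn: m = 7790 × exp(−1360/3980.0) = 7790 × 0.71056 = 5,535.26 kg.
After the second burn: m = 5,535.26 × exp(−1760/3980.0) = 5,535.26 × 0.64261 = 3,557.01 kg.
Second-burn propellant = 5,535.26 − 3,557.01 = 1,978.25 kg.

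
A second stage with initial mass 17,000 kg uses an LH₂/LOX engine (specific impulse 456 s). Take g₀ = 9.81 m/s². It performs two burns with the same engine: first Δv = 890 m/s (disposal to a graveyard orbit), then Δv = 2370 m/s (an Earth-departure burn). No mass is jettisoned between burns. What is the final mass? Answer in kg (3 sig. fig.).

final mass ≈ 8200 kg

v_e = Isp · g₀ = 456 × 9.81 = 4473.4 m/s.
After the first burn: m = 17000 × exp(−890/4473.4) = 17000 × 0.81959 = 13,933 kg.
After the second burn: m = 13,933 × exp(−2370/4473.4) = 13,933 × 0.58872 = 8,202.64 kg.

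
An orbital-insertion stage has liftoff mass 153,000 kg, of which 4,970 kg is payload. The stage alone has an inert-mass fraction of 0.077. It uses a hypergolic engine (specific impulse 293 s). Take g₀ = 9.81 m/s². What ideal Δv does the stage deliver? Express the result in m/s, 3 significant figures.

Δv ≈ 6420 m/s

Stage wet mass = m₀ − payload = 153,000 − 4,970 = 148,030 kg.
Stage dry mass = ε × stage wet mass = 0.077 × 148,030 = 11,398.3 kg.
Burnout mass m_f = stage dry + payload = 11,398.3 + 4,970 = 16,368.3 kg.
v_e = Isp · g₀ = 293 × 9.81 = 2874.3 m/s.
Using Δv = v_e ln(m₀/m_f): Δv = v_e · ln(153,000/16,368.3) = 2874.3 × ln(9.347) = 2874.3 × 2.2351 ≈ 6424 m/s.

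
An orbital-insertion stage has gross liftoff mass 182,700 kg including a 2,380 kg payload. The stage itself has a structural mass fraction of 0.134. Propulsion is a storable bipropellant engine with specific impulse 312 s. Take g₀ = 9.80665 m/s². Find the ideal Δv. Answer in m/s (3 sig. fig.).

Δv ≈ 5900 m/s

Stage wet mass = m₀ − payload = 182,700 − 2,380 = 180,320 kg.
Stage dry mass = ε × stage wet mass = 0.134 × 180,320 = 24,162.9 kg.
Burnout mass m_f = stage dry + payload = 24,162.9 + 2,380 = 26,542.9 kg.
v_e = Isp · g₀ = 312 × 9.80665 = 3059.7 m/s.
Using Δv = v_e ln(m₀/m_f): Δv = v_e · ln(182,700/26,542.9) = 3059.7 × ln(6.883) = 3059.7 × 1.9291 ≈ 5902 m/s.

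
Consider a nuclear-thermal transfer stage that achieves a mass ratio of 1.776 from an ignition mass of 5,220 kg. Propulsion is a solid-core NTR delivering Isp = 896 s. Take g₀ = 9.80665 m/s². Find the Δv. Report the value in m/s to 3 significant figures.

Δv ≈ 5050 m/s

v_e = Isp · g₀ = 896 × 9.80665 = 8786.8 m/s.
Δv = v_e · ln(1.776) = 8786.8 × 0.5744 ≈ 5046.8 m/s.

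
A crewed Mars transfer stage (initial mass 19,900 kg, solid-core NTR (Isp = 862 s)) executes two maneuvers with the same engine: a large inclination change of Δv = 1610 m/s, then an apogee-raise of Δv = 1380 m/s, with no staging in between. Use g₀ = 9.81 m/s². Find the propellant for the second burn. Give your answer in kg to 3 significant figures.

v_e = Isp · g₀ = 862 × 9.81 = 8456.2 m/s.
After the first burn: m = 19900 × exp(−1610/8456.2) = 19900 × 0.82663 = 16,449.9 kg.
After the second burn: m = 16,449.9 × exp(−1380/8456.2) = 16,449.9 × 0.84943 = 13,973 kg.
Second-burn propellant = 16,449.9 − 13,973 = 2,476.9 kg.

propellant for the second burn ≈ 2480 kg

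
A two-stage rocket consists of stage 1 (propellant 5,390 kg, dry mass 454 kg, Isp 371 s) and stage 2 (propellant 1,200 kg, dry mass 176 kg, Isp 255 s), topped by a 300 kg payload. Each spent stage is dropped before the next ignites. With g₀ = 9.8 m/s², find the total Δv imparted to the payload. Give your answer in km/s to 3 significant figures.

Δv ≈ 7.73 km/s

Ignition mass of stage 1 = 5,390+454 + 1,200+176 + 300 = 7,520 kg.
Stage 1: m₀ = 7,520 kg, m_f = 7,520 − 5,390 = 2,130 kg; Δv = 371×9.8×ln(3.531) = 3635.8×1.2614 ≈ 4586 m/s.
Stage 2: m₀ = 1,676 kg, m_f = 1,676 − 1,200 = 476 kg; Δv = 255×9.8×ln(3.521) = 2499.0×1.2587 ≈ 3146 m/s.
Total Δv = 4586 + 3146 = 7732 m/s.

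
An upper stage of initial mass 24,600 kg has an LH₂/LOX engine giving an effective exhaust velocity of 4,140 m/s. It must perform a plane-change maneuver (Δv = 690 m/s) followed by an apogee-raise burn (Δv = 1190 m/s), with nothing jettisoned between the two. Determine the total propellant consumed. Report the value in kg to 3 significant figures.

total propellant consumed ≈ 8980 kg

After the first burn: m = 24600 × exp(−690/4140.0) = 24600 × 0.84648 = 20,823.4 kg.
After the second burn: m = 20,823.4 × exp(−1190/4140.0) = 20,823.4 × 0.75018 = 15,621.3 kg.
Total propellant = m₀ − m_final = 24600 − 15,621.3 = 8,978.7 kg.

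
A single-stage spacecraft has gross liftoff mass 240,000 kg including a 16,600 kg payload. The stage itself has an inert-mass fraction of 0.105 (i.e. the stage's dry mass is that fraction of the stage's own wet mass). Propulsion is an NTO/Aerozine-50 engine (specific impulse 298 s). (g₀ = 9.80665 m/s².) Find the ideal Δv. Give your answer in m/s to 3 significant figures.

Δv ≈ 5230 m/s

Stage wet mass = m₀ − payload = 240,000 − 16,600 = 223,400 kg.
Stage dry mass = ε × stage wet mass = 0.105 × 223,400 = 23,457 kg.
Burnout mass m_f = stage dry + payload = 23,457 + 16,600 = 40,057 kg.
v_e = Isp · g₀ = 298 × 9.80665 = 2922.4 m/s.
Rocket equation: Δv = v_e · ln(240,000/40,057) = 2922.4 × ln(5.991) = 2922.4 × 1.7903 ≈ 5232 m/s.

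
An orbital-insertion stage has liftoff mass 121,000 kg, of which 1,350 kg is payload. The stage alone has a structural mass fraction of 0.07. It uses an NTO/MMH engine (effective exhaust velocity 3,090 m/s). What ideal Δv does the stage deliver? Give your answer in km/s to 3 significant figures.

Stage wet mass = m₀ − payload = 121,000 − 1,350 = 119,650 kg.
Stage dry mass = ε × stage wet mass = 0.07 × 119,650 = 8,375.5 kg.
Burnout mass m_f = stage dry + payload = 8,375.5 + 1,350 = 9,725.5 kg.
From the ideal rocket equation, Δv = v_e · ln(121,000/9,725.5) = 3090.0 × ln(12.44) = 3090.0 × 2.5210 ≈ 7790 m/s.

Δv ≈ 7.79 km/s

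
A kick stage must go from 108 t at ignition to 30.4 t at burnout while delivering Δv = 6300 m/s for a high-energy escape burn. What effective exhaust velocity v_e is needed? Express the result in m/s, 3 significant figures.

v_e ≈ 4970 m/s

ln(m₀/m_f) = ln(108000/30400) = ln(3.553) = 1.2677.
From the ideal rocket equation, v_e = Δv / ln(m₀/m_f) = 6300 / 1.2677 = 4969.7 m/s.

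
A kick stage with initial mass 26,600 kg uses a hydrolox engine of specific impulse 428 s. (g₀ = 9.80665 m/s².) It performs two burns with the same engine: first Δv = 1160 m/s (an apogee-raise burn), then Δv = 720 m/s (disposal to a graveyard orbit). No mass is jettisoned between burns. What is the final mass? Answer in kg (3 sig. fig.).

final mass ≈ 17000 kg

v_e = Isp · g₀ = 428 × 9.80665 = 4197.2 m/s.
After the first burn: m = 26600 × exp(−1160/4197.2) = 26600 × 0.75853 = 20,176.9 kg.
After the second burn: m = 20,176.9 × exp(−720/4197.2) = 20,176.9 × 0.84237 = 16,996.4 kg.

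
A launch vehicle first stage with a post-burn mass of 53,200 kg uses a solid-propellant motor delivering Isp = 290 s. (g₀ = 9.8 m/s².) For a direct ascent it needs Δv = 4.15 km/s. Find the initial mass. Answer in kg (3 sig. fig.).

v_e = Isp · g₀ = 290 × 9.8 = 2842.0 m/s.
Rocket equation: m₀/m_f = exp(Δv / v_e) = exp(4150 / 2842.0) = exp(1.4602) = 4.3070.
m₀ = m_f × 4.3070 = 53,200 × 4.3070 = 229,132 kg.

initial mass ≈ 229000 kg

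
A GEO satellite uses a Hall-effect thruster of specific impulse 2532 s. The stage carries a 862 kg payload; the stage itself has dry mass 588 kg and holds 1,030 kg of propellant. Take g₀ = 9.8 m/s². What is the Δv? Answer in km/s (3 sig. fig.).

v_e = Isp · g₀ = 2532 × 9.8 = 24813.6 m/s.
m₀ = payload + dry + propellant = 862 + 588 + 1,030 = 2,480 kg.
m_f = payload + dry = 862 + 588 = 1,450 kg.
From the ideal rocket equation, Δv = v_e · ln(m₀/m_f) = 24813.6 × ln(1.71) = 24813.6 × 0.5367 ≈ 13317.3 m/s.

Δv ≈ 13.3 km/s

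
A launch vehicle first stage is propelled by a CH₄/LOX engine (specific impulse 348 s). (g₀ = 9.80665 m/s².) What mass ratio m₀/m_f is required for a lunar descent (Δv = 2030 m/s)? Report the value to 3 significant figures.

mass ratio ≈ 1.81

v_e = Isp · g₀ = 348 × 9.80665 = 3412.7 m/s.
m₀/m_f = exp(Δv / v_e) = exp(2030 / 3412.7) = exp(0.5948) = 1.8127.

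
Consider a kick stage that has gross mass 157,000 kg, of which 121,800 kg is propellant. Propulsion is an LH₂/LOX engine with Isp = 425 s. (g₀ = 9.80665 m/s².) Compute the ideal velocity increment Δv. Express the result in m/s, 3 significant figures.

Δv ≈ 6230 m/s

v_e = Isp · g₀ = 425 × 9.80665 = 4167.8 m/s.
m_f = m₀ − m_prop = 157,000 − 121,800 = 35,200 kg.
Δv = v_e · ln(m₀/m_f) = 4167.8 × ln(4.46) = 4167.8 × 1.4952 ≈ 6231.7 m/s.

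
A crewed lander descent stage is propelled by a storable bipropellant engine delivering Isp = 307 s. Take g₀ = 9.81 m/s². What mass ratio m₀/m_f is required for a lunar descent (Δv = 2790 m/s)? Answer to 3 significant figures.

v_e = Isp · g₀ = 307 × 9.81 = 3011.7 m/s.
By the Tsiolkovsky rocket equation, m₀/m_f = exp(Δv / v_e) = exp(2790 / 3011.7) = exp(0.9264) = 2.5254.

mass ratio ≈ 2.53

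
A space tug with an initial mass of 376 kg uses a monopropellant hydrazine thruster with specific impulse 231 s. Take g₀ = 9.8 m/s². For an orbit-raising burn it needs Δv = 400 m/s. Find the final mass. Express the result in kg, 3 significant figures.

v_e = Isp · g₀ = 231 × 9.8 = 2263.8 m/s.
m₀/m_f = exp(Δv / v_e) = exp(400 / 2263.8) = exp(0.1767) = 1.1933.
m_f = m₀ / 1.1933 = 376 / 1.1933 = 315.093 kg.

final mass ≈ 315 kg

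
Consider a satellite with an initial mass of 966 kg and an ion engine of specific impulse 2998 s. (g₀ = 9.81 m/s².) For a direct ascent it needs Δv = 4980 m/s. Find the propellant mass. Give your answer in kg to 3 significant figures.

propellant mass ≈ 150 kg

v_e = Isp · g₀ = 2998 × 9.81 = 29410.4 m/s.
By the Tsiolkovsky rocket equation, m₀/m_f = exp(Δv / v_e) = exp(4980 / 29410.4) = exp(0.1693) = 1.1845.
m_f = 966 / 1.1845 = 815.534 kg, so propellant = m₀ − m_f = 966 − 815.534 = 150.466 kg.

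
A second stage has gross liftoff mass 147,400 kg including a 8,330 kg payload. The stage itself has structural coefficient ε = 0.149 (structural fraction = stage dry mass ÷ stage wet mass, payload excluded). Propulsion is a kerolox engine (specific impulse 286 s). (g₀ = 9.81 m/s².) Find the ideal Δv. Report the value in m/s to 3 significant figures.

Stage wet mass = m₀ − payload = 147,400 − 8,330 = 139,070 kg.
Stage dry mass = ε × stage wet mass = 0.149 × 139,070 = 20,721.4 kg.
Burnout mass m_f = stage dry + payload = 20,721.4 + 8,330 = 29,051.4 kg.
v_e = Isp · g₀ = 286 × 9.81 = 2805.7 m/s.
Δv = v_e · ln(147,400/29,051.4) = 2805.7 × ln(5.074) = 2805.7 × 1.6241 ≈ 4557 m/s.

Δv ≈ 4560 m/s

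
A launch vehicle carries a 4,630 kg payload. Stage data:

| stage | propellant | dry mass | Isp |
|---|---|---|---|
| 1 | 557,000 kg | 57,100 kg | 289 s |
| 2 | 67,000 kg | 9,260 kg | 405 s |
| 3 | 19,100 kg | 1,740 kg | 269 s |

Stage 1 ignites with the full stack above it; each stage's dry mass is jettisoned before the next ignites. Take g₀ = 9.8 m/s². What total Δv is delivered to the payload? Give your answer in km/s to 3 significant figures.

Δv ≈ 12.2 km/s

Ignition mass of stage 1 = 557,000+57,100 + 67,000+9,260 + 19,100+1,740 + 4,630 = 715,830 kg.
Stage 1: m₀ = 715,830 kg, m_f = 715,830 − 557,000 = 158,830 kg; Δv = 289×9.8×ln(4.507) = 2832.2×1.5056 ≈ 4264 m/s.
Stage 2: m₀ = 101,730 kg, m_f = 101,730 − 67,000 = 34,730 kg; Δv = 405×9.8×ln(2.929) = 3969.0×1.0747 ≈ 4266 m/s.
Stage 3: m₀ = 25,470 kg, m_f = 25,470 − 19,100 = 6,370 kg; Δv = 269×9.8×ln(3.998) = 2636.2×1.3859 ≈ 3654 m/s.
Total Δv = 4264 + 4266 + 3654 = 12184 m/s.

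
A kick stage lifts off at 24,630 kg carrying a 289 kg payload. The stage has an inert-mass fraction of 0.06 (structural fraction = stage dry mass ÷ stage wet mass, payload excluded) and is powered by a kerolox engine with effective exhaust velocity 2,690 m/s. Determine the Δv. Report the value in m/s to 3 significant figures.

Stage wet mass = m₀ − payload = 24,630 − 289 = 24,341 kg.
Stage dry mass = ε × stage wet mass = 0.06 × 24,341 = 1,460.46 kg.
Burnout mass m_f = stage dry + payload = 1,460.46 + 289 = 1,749.46 kg.
Δv = v_e · ln(24,630/1,749.46) = 2690.0 × ln(14.08) = 2690.0 × 2.6447 ≈ 7114 m/s.

Δv ≈ 7110 m/s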